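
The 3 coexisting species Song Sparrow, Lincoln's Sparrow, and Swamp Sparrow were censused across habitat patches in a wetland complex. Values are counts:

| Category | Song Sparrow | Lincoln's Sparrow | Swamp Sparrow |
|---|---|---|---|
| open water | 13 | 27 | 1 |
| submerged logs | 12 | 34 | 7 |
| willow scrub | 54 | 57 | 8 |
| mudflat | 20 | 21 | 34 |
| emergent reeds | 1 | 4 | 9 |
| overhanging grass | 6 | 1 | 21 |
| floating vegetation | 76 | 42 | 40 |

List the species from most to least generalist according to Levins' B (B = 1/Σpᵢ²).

Lincoln's Sparrow > Swamp Sparrow > Song Sparrow

Proportions for Song Sparrow (n=182): 13/182=0.0714, 12/182=0.0659, 54/182=0.2967, 20/182=0.1099, 1/182=0.0055, 6/182=0.0330, 76/182=0.4176
Proportions for Lincoln's Sparrow (n=186): 27/186=0.1452, 34/186=0.1828, 57/186=0.3065, 21/186=0.1129, 4/186=0.0215, 1/186=0.0054, 42/186=0.2258
Proportions for Swamp Sparrow (n=120): 1/120=0.0083, 7/120=0.0583, 8/120=0.0667, 34/120=0.2833, 9/120=0.0750, 21/120=0.1750, 40/120=0.3333
Σp_Songᵢ² = 0.0714² + 0.0659² + 0.2967² + 0.1099² + 0.0055² + 0.0330² + 0.4176² = 0.005098 + 0.004343 + 0.088031 + 0.012078 + 0.000030 + 0.001089 + 0.174390 = 0.285059
B_Song = 1 / 0.285059 = 3.5080
Σp_Lincᵢ² = 0.1452² + 0.1828² + 0.3065² + 0.1129² + 0.0215² + 0.0054² + 0.2258² = 0.021083 + 0.033416 + 0.093942 + 0.012746 + 0.000462 + 0.000029 + 0.050986 = 0.212664
B_Linc = 1 / 0.212664 = 4.7023
Σp_Swamᵢ² = 0.0083² + 0.0583² + 0.0667² + 0.2833² + 0.0750² + 0.1750² + 0.3333² = 0.000069 + 0.003399 + 0.004449 + 0.080259 + 0.005625 + 0.030625 + 0.111089 = 0.235515
B_Swam = 1 / 0.235515 = 4.2460
Ranking by B (broadest → narrowest): Lincoln's Sparrow (4.70) > Swamp Sparrow (4.25) > Song Sparrow (3.51)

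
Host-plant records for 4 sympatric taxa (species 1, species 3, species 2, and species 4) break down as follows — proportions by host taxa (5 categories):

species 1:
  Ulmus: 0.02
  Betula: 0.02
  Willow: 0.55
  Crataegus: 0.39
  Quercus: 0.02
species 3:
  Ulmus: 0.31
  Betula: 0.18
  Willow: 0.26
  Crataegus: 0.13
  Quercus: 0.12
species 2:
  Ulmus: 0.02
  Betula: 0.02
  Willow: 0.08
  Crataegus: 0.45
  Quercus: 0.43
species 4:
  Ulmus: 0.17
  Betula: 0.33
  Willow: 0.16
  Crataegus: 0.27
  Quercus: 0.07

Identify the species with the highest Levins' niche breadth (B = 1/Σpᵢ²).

Σp_1ᵢ² = 0.02² + 0.02² + 0.55² + 0.39² + 0.02² = 0.0004 + 0.0004 + 0.3025 + 0.1521 + 0.0004 = 0.4558
B_1 = 1 / 0.4558 = 2.1939
Σp_3ᵢ² = 0.31² + 0.18² + 0.26² + 0.13² + 0.12² = 0.0961 + 0.0324 + 0.0676 + 0.0169 + 0.0144 = 0.2274
B_3 = 1 / 0.2274 = 4.3975
Σp_2ᵢ² = 0.02² + 0.02² + 0.08² + 0.45² + 0.43² = 0.0004 + 0.0004 + 0.0064 + 0.2025 + 0.1849 = 0.3946
B_2 = 1 / 0.3946 = 2.5342
Σp_4ᵢ² = 0.17² + 0.33² + 0.16² + 0.27² + 0.07² = 0.0289 + 0.1089 + 0.0256 + 0.0729 + 0.0049 = 0.2412
B_4 = 1 / 0.2412 = 4.1459
Highest B → broadest niche (most generalist): species 3 (B = 4.40).

species 3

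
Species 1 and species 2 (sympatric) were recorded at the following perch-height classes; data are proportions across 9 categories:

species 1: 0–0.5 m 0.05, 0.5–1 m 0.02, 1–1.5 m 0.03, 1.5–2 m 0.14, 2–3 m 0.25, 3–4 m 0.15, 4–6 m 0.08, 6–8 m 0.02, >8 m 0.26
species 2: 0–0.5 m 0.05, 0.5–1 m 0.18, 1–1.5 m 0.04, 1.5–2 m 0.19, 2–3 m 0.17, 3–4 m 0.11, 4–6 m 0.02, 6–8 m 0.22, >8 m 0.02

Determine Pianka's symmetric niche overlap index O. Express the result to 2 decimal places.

0.60

Σ p₁ᵢp₂ᵢ = 0.0025 + 0.0036 + 0.0012 + 0.0266 + 0.0425 + 0.0165 + 0.0016 + 0.0044 + 0.0052 = 0.1041
Σp_1ᵢ² = 0.05² + 0.02² + 0.03² + 0.14² + 0.25² + 0.15² + 0.08² + 0.02² + 0.26² = 0.0025 + 0.0004 + 0.0009 + 0.0196 + 0.0625 + 0.0225 + 0.0064 + 0.0004 + 0.0676 = 0.1828
Σp_2ᵢ² = 0.05² + 0.18² + 0.04² + 0.19² + 0.17² + 0.11² + 0.02² + 0.22² + 0.02² = 0.0025 + 0.0324 + 0.0016 + 0.0361 + 0.0289 + 0.0121 + 0.0004 + 0.0484 + 0.0004 = 0.1628
O = 0.1041 / √(0.1828 × 0.1628) = 0.1041 / 0.17251 = 0.6034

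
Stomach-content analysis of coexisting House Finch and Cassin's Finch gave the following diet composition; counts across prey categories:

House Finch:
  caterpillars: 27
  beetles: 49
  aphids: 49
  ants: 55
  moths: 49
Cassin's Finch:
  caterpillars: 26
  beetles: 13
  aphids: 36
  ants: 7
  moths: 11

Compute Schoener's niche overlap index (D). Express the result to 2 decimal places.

0.67

Proportions for House Finch (n=229): 27/229=0.1179, 49/229=0.2140, 49/229=0.2140, 55/229=0.2402, 49/229=0.2140
Proportions for Cassin's Finch (n=93): 26/93=0.2796, 13/93=0.1398, 36/93=0.3871, 7/93=0.0753, 11/93=0.1183
Σ|p₁ᵢ − p₂ᵢ| = 0.1617 + 0.0742 + 0.1731 + 0.1649 + 0.0957 = 0.6696
D = 1 − ½ × 0.6696 = 1 − 0.33480 = 0.66520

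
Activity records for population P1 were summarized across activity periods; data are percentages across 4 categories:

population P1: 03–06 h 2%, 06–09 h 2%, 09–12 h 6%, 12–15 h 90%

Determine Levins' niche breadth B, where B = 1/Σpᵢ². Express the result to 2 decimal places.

1.23

Convert percentages to proportions (divide by 100).
Σpᵢ² = 0.02² + 0.02² + 0.06² + 0.90² = 0.0004 + 0.0004 + 0.0036 + 0.8100 = 0.8144
B = 1 / 0.8144 = 1.2279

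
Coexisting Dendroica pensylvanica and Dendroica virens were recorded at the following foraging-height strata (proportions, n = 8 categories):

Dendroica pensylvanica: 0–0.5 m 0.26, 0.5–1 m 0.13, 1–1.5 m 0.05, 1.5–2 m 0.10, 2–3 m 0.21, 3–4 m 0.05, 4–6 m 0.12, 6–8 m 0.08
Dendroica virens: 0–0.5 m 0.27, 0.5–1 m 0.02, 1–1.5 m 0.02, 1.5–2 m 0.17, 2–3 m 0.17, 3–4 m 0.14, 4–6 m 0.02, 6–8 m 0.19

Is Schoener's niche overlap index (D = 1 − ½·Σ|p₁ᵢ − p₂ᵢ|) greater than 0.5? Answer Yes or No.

Yes

Σ|p₁ᵢ − p₂ᵢ| = 0.01 + 0.11 + 0.03 + 0.07 + 0.04 + 0.09 + 0.10 + 0.11 = 0.56
D = 1 − ½ × 0.56 = 1 − 0.280 = 0.7200
D = 0.7200 > 0.5 → Yes.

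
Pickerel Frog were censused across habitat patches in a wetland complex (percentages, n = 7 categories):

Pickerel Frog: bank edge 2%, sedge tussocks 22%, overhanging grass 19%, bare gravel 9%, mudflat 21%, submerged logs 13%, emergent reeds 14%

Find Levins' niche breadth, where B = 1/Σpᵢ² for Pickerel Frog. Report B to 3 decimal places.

Convert percentages to proportions (divide by 100).
Σpᵢ² = 0.02² + 0.22² + 0.19² + 0.09² + 0.21² + 0.13² + 0.14² = 0.0004 + 0.0484 + 0.0361 + 0.0081 + 0.0441 + 0.0169 + 0.0196 = 0.1736
B = 1 / 0.1736 = 5.76037

5.760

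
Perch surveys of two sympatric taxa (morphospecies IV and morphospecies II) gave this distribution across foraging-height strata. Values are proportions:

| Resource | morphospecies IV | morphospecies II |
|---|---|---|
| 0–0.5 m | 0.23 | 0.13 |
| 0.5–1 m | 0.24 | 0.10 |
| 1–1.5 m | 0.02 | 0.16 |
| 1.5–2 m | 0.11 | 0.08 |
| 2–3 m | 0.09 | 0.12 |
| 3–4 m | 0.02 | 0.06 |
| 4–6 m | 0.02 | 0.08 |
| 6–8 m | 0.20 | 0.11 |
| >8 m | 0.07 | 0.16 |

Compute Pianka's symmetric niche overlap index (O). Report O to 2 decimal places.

Σ p₁ᵢp₂ᵢ = 0.0299 + 0.0240 + 0.0032 + 0.0088 + 0.0108 + 0.0012 + 0.0016 + 0.0220 + 0.0112 = 0.1127
Σp_1ᵢ² = 0.23² + 0.24² + 0.02² + 0.11² + 0.09² + 0.02² + 0.02² + 0.20² + 0.07² = 0.0529 + 0.0576 + 0.0004 + 0.0121 + 0.0081 + 0.0004 + 0.0004 + 0.0400 + 0.0049 = 0.1768
Σp_2ᵢ² = 0.13² + 0.10² + 0.16² + 0.08² + 0.12² + 0.06² + 0.08² + 0.11² + 0.16² = 0.0169 + 0.0100 + 0.0256 + 0.0064 + 0.0144 + 0.0036 + 0.0064 + 0.0121 + 0.0256 = 0.1210
O = 0.1127 / √(0.1768 × 0.1210) = 0.1127 / 0.14626 = 0.7705

0.77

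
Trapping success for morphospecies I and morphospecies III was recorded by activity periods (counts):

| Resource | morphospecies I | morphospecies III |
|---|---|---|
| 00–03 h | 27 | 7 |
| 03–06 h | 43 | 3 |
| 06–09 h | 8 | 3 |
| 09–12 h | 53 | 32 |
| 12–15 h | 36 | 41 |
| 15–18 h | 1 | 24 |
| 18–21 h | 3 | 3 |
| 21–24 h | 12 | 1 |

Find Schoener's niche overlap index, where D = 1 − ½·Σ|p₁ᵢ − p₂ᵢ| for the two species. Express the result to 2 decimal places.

Proportions for morphospecies I (n=183): 27/183=0.1475, 43/183=0.2350, 8/183=0.0437, 53/183=0.2896, 36/183=0.1967, 1/183=0.0055, 3/183=0.0164, 12/183=0.0656
Proportions for morphospecies III (n=114): 7/114=0.0614, 3/114=0.0263, 3/114=0.0263, 32/114=0.2807, 41/114=0.3596, 24/114=0.2105, 3/114=0.0263, 1/114=0.0088
Σ|p₁ᵢ − p₂ᵢ| = 0.0861 + 0.2087 + 0.0174 + 0.0089 + 0.1629 + 0.2050 + 0.0099 + 0.0568 = 0.7557
D = 1 − ½ × 0.7557 = 1 − 0.37785 = 0.62215

0.62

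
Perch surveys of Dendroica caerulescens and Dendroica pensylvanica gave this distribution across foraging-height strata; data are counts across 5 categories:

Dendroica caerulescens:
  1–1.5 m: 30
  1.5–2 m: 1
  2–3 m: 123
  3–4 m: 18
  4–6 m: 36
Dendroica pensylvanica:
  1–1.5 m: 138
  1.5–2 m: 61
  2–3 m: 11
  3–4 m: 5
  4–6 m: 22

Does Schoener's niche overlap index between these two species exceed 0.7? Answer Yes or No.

No

Proportions for Dendroica caerulescens (n=208): 30/208=0.1442, 1/208=0.0048, 123/208=0.5913, 18/208=0.0865, 36/208=0.1731
Proportions for Dendroica pensylvanica (n=237): 138/237=0.5823, 61/237=0.2574, 11/237=0.0464, 5/237=0.0211, 22/237=0.0928
Σ|p₁ᵢ − p₂ᵢ| = 0.4381 + 0.2526 + 0.5449 + 0.0654 + 0.0803 = 1.3813
D = 1 − ½ × 1.3813 = 1 − 0.69065 = 0.30935
D = 0.30935 < 0.7 → No.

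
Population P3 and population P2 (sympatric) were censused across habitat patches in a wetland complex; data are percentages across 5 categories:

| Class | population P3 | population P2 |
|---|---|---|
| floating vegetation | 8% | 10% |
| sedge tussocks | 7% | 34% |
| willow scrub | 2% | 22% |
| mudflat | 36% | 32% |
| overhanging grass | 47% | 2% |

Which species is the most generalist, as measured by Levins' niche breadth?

Convert percentages to proportions (divide by 100).
Σp_P3ᵢ² = 0.08² + 0.07² + 0.02² + 0.36² + 0.47² = 0.0064 + 0.0049 + 0.0004 + 0.1296 + 0.2209 = 0.3622
B_P3 = 1 / 0.3622 = 2.7609
Σp_P2ᵢ² = 0.10² + 0.34² + 0.22² + 0.32² + 0.02² = 0.0100 + 0.1156 + 0.0484 + 0.1024 + 0.0004 = 0.2768
B_P2 = 1 / 0.2768 = 3.6127
Highest B → broadest niche (most generalist): population P2 (B = 3.61).

population P2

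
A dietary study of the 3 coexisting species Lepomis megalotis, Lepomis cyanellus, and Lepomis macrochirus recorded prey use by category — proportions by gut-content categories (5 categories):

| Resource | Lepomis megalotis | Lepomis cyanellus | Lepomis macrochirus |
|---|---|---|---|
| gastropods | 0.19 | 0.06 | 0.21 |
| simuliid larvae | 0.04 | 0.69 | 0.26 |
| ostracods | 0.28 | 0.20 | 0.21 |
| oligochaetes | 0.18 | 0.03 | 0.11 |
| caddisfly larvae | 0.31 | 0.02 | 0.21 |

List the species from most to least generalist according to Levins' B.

Σp_megaᵢ² = 0.19² + 0.04² + 0.28² + 0.18² + 0.31² = 0.0361 + 0.0016 + 0.0784 + 0.0324 + 0.0961 = 0.2446
B_mega = 1 / 0.2446 = 4.0883
Σp_cyanᵢ² = 0.06² + 0.69² + 0.20² + 0.03² + 0.02² = 0.0036 + 0.4761 + 0.0400 + 0.0009 + 0.0004 = 0.5210
B_cyan = 1 / 0.5210 = 1.9194
Σp_macrᵢ² = 0.21² + 0.26² + 0.21² + 0.11² + 0.21² = 0.0441 + 0.0676 + 0.0441 + 0.0121 + 0.0441 = 0.2120
B_macr = 1 / 0.2120 = 4.7170
Ranking by B (broadest → narrowest): Lepomis macrochirus (4.72) > Lepomis megalotis (4.09) > Lepomis cyanellus (1.92)

Lepomis macrochirus > Lepomis megalotis > Lepomis cyanellus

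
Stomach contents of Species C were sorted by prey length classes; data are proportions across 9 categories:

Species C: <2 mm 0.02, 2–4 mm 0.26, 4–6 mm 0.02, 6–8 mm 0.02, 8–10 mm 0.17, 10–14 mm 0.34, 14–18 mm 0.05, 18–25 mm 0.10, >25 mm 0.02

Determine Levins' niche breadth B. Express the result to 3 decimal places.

4.421

Σpᵢ² = 0.02² + 0.26² + 0.02² + 0.02² + 0.17² + 0.34² + 0.05² + 0.10² + 0.02² = 0.0004 + 0.0676 + 0.0004 + 0.0004 + 0.0289 + 0.1156 + 0.0025 + 0.0100 + 0.0004 = 0.2262
B = 1 / 0.2262 = 4.42087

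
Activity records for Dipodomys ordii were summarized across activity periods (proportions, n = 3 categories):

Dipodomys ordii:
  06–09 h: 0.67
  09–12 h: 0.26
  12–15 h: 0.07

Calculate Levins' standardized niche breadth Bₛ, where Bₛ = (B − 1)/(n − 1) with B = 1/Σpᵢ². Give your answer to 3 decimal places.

0.459

Σpᵢ² = 0.67² + 0.26² + 0.07² = 0.4489 + 0.0676 + 0.0049 = 0.5214
B = 1 / 0.5214 = 1.91791
Bₛ = (B − 1)/(n − 1) = (1.91791 − 1)/(3 − 1) = 0.91791/2 = 0.45896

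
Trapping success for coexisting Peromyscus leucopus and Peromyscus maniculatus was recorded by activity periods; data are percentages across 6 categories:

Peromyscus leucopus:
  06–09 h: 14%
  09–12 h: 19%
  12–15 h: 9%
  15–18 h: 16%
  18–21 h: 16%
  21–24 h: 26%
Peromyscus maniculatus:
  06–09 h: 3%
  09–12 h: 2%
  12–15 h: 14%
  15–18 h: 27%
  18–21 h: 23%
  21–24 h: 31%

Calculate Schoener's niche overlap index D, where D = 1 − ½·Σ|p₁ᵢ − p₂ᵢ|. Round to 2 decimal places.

0.72

Convert percentages to proportions (divide by 100).
Σ|p₁ᵢ − p₂ᵢ| = 0.11 + 0.17 + 0.05 + 0.11 + 0.07 + 0.05 = 0.56
D = 1 − ½ × 0.56 = 1 − 0.280 = 0.7200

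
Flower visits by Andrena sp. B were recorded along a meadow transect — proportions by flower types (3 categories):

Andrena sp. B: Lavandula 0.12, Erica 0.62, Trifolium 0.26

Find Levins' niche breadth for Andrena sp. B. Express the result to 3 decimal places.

2.144

Σpᵢ² = 0.12² + 0.62² + 0.26² = 0.0144 + 0.3844 + 0.0676 = 0.4664
B = 1 / 0.4664 = 2.14408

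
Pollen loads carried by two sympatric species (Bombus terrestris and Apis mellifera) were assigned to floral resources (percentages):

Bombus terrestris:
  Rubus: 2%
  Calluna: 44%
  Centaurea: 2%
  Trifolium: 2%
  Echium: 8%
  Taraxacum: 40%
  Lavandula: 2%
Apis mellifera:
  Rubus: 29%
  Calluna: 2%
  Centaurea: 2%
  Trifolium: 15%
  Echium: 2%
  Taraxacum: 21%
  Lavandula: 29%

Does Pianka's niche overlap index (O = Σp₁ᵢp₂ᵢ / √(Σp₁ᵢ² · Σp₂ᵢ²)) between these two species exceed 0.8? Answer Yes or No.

No

Convert percentages to proportions (divide by 100).
Σ p₁ᵢp₂ᵢ = 0.0058 + 0.0088 + 0.0004 + 0.0030 + 0.0016 + 0.0840 + 0.0058 = 0.1094
Σp_1ᵢ² = 0.02² + 0.44² + 0.02² + 0.02² + 0.08² + 0.40² + 0.02² = 0.0004 + 0.1936 + 0.0004 + 0.0004 + 0.0064 + 0.1600 + 0.0004 = 0.3616
Σp_2ᵢ² = 0.29² + 0.02² + 0.02² + 0.15² + 0.02² + 0.21² + 0.29² = 0.0841 + 0.0004 + 0.0004 + 0.0225 + 0.0004 + 0.0441 + 0.0841 = 0.2360
O = 0.1094 / √(0.3616 × 0.2360) = 0.1094 / 0.29213 = 0.3745
O = 0.3745 < 0.8 → No.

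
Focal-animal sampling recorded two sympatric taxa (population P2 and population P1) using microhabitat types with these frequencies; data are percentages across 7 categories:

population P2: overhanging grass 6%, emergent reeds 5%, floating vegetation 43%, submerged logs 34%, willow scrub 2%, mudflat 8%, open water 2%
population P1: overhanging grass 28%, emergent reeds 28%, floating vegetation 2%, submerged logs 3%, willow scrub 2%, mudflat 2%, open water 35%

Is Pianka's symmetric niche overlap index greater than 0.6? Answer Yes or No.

Convert percentages to proportions (divide by 100).
Σ p₁ᵢp₂ᵢ = 0.0168 + 0.0140 + 0.0086 + 0.0102 + 0.0004 + 0.0016 + 0.0070 = 0.0586
Σp_1ᵢ² = 0.06² + 0.05² + 0.43² + 0.34² + 0.02² + 0.08² + 0.02² = 0.0036 + 0.0025 + 0.1849 + 0.1156 + 0.0004 + 0.0064 + 0.0004 = 0.3138
Σp_2ᵢ² = 0.28² + 0.28² + 0.02² + 0.03² + 0.02² + 0.02² + 0.35² = 0.0784 + 0.0784 + 0.0004 + 0.0009 + 0.0004 + 0.0004 + 0.1225 = 0.2814
O = 0.0586 / √(0.3138 × 0.2814) = 0.0586 / 0.29716 = 0.1972
O = 0.1972 < 0.6 → No.

No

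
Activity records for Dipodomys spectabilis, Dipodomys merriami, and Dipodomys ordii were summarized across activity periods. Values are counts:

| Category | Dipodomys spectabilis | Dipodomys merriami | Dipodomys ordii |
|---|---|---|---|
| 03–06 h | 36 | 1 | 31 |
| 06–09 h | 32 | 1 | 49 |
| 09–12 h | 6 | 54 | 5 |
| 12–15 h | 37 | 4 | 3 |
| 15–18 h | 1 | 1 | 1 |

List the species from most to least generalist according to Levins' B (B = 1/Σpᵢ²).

Proportions for Dipodomys spectabilis (n=112): 36/112=0.3214, 32/112=0.2857, 6/112=0.0536, 37/112=0.3304, 1/112=0.0089
Proportions for Dipodomys merriami (n=61): 1/61=0.0164, 1/61=0.0164, 54/61=0.8852, 4/61=0.0656, 1/61=0.0164
Proportions for Dipodomys ordii (n=89): 31/89=0.3483, 49/89=0.5506, 5/89=0.0562, 3/89=0.0337, 1/89=0.0112
Σp_specᵢ² = 0.3214² + 0.2857² + 0.0536² + 0.3304² + 0.0089² = 0.103298 + 0.081624 + 0.002873 + 0.109164 + 0.000079 = 0.297038
B_spec = 1 / 0.297038 = 3.3666
Σp_merrᵢ² = 0.0164² + 0.0164² + 0.8852² + 0.0656² + 0.0164² = 0.000269 + 0.000269 + 0.783579 + 0.004303 + 0.000269 = 0.788689
B_merr = 1 / 0.788689 = 1.2679
Σp_ordiᵢ² = 0.3483² + 0.5506² + 0.0562² + 0.0337² + 0.0112² = 0.121313 + 0.303160 + 0.003158 + 0.001136 + 0.000125 = 0.428892
B_ordi = 1 / 0.428892 = 2.3316
Ranking by B (broadest → narrowest): Dipodomys spectabilis (3.37) > Dipodomys ordii (2.33) > Dipodomys merriami (1.27)

Dipodomys spectabilis > Dipodomys ordii > Dipodomys merriami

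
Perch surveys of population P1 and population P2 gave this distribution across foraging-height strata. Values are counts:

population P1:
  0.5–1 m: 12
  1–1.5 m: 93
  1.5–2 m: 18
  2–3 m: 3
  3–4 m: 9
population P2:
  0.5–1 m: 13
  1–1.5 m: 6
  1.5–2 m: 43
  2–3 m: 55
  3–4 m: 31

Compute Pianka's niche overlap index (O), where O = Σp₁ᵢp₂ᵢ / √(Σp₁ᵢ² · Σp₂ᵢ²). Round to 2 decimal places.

Proportions for population P1 (n=135): 12/135=0.0889, 93/135=0.6889, 18/135=0.1333, 3/135=0.0222, 9/135=0.0667
Proportions for population P2 (n=148): 13/148=0.0878, 6/148=0.0405, 43/148=0.2905, 55/148=0.3716, 31/148=0.2095
Σ p₁ᵢp₂ᵢ = 0.007805 + 0.027900 + 0.038724 + 0.008250 + 0.013974 = 0.096653
Σp_1ᵢ² = 0.0889² + 0.6889² + 0.1333² + 0.0222² + 0.0667² = 0.007903 + 0.474583 + 0.017769 + 0.000493 + 0.004449 = 0.505197
Σp_2ᵢ² = 0.0878² + 0.0405² + 0.2905² + 0.3716² + 0.2095² = 0.007709 + 0.001640 + 0.084390 + 0.138087 + 0.043890 = 0.275716
O = 0.096653 / √(0.505197 × 0.275716) = 0.096653 / 0.3732170 = 0.2590

0.26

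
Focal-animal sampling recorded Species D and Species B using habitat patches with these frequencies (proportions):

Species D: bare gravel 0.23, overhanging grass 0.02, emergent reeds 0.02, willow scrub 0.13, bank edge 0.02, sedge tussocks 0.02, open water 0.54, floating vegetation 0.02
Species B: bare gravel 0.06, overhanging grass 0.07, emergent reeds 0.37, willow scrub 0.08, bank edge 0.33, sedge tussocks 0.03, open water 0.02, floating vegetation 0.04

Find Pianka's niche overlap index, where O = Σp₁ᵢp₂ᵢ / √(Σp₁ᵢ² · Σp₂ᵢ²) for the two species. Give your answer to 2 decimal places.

0.17

Σ p₁ᵢp₂ᵢ = 0.0138 + 0.0014 + 0.0074 + 0.0104 + 0.0066 + 0.0006 + 0.0108 + 0.0008 = 0.0518
Σp_1ᵢ² = 0.23² + 0.02² + 0.02² + 0.13² + 0.02² + 0.02² + 0.54² + 0.02² = 0.0529 + 0.0004 + 0.0004 + 0.0169 + 0.0004 + 0.0004 + 0.2916 + 0.0004 = 0.3634
Σp_2ᵢ² = 0.06² + 0.07² + 0.37² + 0.08² + 0.33² + 0.03² + 0.02² + 0.04² = 0.0036 + 0.0049 + 0.1369 + 0.0064 + 0.1089 + 0.0009 + 0.0004 + 0.0016 = 0.2636
O = 0.0518 / √(0.3634 × 0.2636) = 0.0518 / 0.30950 = 0.1674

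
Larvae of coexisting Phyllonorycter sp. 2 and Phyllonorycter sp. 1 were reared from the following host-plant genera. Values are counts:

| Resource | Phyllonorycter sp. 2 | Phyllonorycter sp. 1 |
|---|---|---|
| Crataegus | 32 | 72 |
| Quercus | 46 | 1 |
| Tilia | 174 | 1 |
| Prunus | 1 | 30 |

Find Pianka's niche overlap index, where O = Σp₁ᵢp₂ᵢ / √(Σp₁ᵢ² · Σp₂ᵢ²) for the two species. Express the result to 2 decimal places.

Proportions for Phyllonorycter sp. 2 (n=253): 32/253=0.1265, 46/253=0.1818, 174/253=0.6877, 1/253=0.0040
Proportions for Phyllonorycter sp. 1 (n=104): 72/104=0.6923, 1/104=0.0096, 1/104=0.0096, 30/104=0.2885
Σ p₁ᵢp₂ᵢ = 0.087576 + 0.001745 + 0.006602 + 0.001154 = 0.097077
Σp_1ᵢ² = 0.1265² + 0.1818² + 0.6877² + 0.0040² = 0.016002 + 0.033051 + 0.472931 + 0.000016 = 0.522000
Σp_2ᵢ² = 0.6923² + 0.0096² + 0.0096² + 0.2885² = 0.479279 + 0.000092 + 0.000092 + 0.083232 = 0.562695
O = 0.097077 / √(0.522000 × 0.562695) = 0.097077 / 0.5419657 = 0.1791

0.18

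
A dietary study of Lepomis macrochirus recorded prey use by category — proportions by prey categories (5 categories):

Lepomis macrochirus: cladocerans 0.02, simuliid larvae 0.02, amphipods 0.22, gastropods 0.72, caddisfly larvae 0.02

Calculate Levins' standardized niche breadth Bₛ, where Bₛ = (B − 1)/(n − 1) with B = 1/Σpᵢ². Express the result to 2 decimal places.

0.19

Σpᵢ² = 0.02² + 0.02² + 0.22² + 0.72² + 0.02² = 0.0004 + 0.0004 + 0.0484 + 0.5184 + 0.0004 = 0.5680
B = 1 / 0.5680 = 1.7606
Bₛ = (B − 1)/(n − 1) = (1.7606 − 1)/(5 − 1) = 0.7606/4 = 0.1902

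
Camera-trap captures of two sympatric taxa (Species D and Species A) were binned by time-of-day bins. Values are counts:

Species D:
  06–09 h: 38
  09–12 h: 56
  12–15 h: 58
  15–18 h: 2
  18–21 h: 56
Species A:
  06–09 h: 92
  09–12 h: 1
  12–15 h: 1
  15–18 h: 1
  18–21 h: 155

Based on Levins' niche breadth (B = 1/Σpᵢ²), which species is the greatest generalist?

Proportions for Species D (n=210): 38/210=0.1810, 56/210=0.2667, 58/210=0.2762, 2/210=0.0095, 56/210=0.2667
Proportions for Species A (n=250): 92/250=0.3680, 1/250=0.0040, 1/250=0.0040, 1/250=0.0040, 155/250=0.6200
Σp_Dᵢ² = 0.1810² + 0.2667² + 0.2762² + 0.0095² + 0.2667² = 0.032761 + 0.071129 + 0.076286 + 0.000090 + 0.071129 = 0.251395
B_D = 1 / 0.251395 = 3.9778
Σp_Aᵢ² = 0.3680² + 0.0040² + 0.0040² + 0.0040² + 0.6200² = 0.135424 + 0.000016 + 0.000016 + 0.000016 + 0.384400 = 0.519872
B_A = 1 / 0.519872 = 1.9236
Highest B → broadest niche (most generalist): Species D (B = 3.98).

Species D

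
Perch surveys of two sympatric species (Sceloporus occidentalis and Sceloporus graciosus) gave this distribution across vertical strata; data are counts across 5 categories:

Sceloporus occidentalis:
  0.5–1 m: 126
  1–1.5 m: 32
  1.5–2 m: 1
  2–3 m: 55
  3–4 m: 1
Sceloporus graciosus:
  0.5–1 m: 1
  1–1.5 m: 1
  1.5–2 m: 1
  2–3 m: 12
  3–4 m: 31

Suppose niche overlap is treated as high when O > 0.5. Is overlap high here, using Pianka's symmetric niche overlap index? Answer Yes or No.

Proportions for Sceloporus occidentalis (n=215): 126/215=0.5860, 32/215=0.1488, 1/215=0.0047, 55/215=0.2558, 1/215=0.0047
Proportions for Sceloporus graciosus (n=46): 1/46=0.0217, 1/46=0.0217, 1/46=0.0217, 12/46=0.2609, 31/46=0.6739
Σ p₁ᵢp₂ᵢ = 0.012716 + 0.003229 + 0.000102 + 0.066738 + 0.003167 = 0.085952
Σp_1ᵢ² = 0.5860² + 0.1488² + 0.0047² + 0.2558² + 0.0047² = 0.343396 + 0.022141 + 0.000022 + 0.065434 + 0.000022 = 0.431015
Σp_2ᵢ² = 0.0217² + 0.0217² + 0.0217² + 0.2609² + 0.6739² = 0.000471 + 0.000471 + 0.000471 + 0.068069 + 0.454141 = 0.523623
O = 0.085952 / √(0.431015 × 0.523623) = 0.085952 / 0.4750678 = 0.1809
O = 0.1809 < 0.5 → No.

No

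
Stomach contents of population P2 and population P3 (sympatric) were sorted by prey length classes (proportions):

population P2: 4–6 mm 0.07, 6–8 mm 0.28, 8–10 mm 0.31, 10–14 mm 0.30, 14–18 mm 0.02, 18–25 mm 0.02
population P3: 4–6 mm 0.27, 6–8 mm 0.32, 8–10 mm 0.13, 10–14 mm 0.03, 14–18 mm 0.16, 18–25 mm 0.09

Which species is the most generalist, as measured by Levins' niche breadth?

population P3

Σp_P2ᵢ² = 0.07² + 0.28² + 0.31² + 0.30² + 0.02² + 0.02² = 0.0049 + 0.0784 + 0.0961 + 0.0900 + 0.0004 + 0.0004 = 0.2702
B_P2 = 1 / 0.2702 = 3.7010
Σp_P3ᵢ² = 0.27² + 0.32² + 0.13² + 0.03² + 0.16² + 0.09² = 0.0729 + 0.1024 + 0.0169 + 0.0009 + 0.0256 + 0.0081 = 0.2268
B_P3 = 1 / 0.2268 = 4.4092
Highest B → broadest niche (most generalist): population P3 (B = 4.41).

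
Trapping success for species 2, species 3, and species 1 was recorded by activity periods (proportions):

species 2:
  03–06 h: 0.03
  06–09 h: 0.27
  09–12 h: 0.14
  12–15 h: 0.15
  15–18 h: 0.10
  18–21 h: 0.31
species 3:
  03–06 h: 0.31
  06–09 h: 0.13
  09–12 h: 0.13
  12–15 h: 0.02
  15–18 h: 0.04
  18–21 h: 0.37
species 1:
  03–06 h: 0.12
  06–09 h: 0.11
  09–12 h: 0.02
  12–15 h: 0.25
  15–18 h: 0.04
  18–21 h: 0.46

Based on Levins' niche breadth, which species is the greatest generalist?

Σp_2ᵢ² = 0.03² + 0.27² + 0.14² + 0.15² + 0.10² + 0.31² = 0.0009 + 0.0729 + 0.0196 + 0.0225 + 0.0100 + 0.0961 = 0.2220
B_2 = 1 / 0.2220 = 4.5045
Σp_3ᵢ² = 0.31² + 0.13² + 0.13² + 0.02² + 0.04² + 0.37² = 0.0961 + 0.0169 + 0.0169 + 0.0004 + 0.0016 + 0.1369 = 0.2688
B_3 = 1 / 0.2688 = 3.7202
Σp_1ᵢ² = 0.12² + 0.11² + 0.02² + 0.25² + 0.04² + 0.46² = 0.0144 + 0.0121 + 0.0004 + 0.0625 + 0.0016 + 0.2116 = 0.3026
B_1 = 1 / 0.3026 = 3.3047
Highest B → broadest niche (most generalist): species 2 (B = 4.50).

species 2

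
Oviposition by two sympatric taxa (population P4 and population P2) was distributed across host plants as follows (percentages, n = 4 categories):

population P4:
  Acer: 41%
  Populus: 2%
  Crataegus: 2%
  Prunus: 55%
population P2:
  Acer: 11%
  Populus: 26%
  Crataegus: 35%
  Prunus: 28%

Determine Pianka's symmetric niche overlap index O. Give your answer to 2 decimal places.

0.58

Convert percentages to proportions (divide by 100).
Σ p₁ᵢp₂ᵢ = 0.0451 + 0.0052 + 0.0070 + 0.1540 = 0.2113
Σp_1ᵢ² = 0.41² + 0.02² + 0.02² + 0.55² = 0.1681 + 0.0004 + 0.0004 + 0.3025 = 0.4714
Σp_2ᵢ² = 0.11² + 0.26² + 0.35² + 0.28² = 0.0121 + 0.0676 + 0.1225 + 0.0784 = 0.2806
O = 0.2113 / √(0.4714 × 0.2806) = 0.2113 / 0.36370 = 0.5810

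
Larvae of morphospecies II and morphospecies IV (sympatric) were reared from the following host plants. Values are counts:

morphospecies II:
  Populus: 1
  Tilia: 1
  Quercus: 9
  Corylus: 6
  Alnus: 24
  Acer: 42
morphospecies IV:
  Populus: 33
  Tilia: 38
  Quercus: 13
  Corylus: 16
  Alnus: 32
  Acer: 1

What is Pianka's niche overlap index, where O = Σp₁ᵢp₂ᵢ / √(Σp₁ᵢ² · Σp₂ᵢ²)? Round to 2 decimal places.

Proportions for morphospecies II (n=83): 1/83=0.0120, 1/83=0.0120, 9/83=0.1084, 6/83=0.0723, 24/83=0.2892, 42/83=0.5060
Proportions for morphospecies IV (n=133): 33/133=0.2481, 38/133=0.2857, 13/133=0.0977, 16/133=0.1203, 32/133=0.2406, 1/133=0.0075
Σ p₁ᵢp₂ᵢ = 0.002977 + 0.003428 + 0.010591 + 0.008698 + 0.069582 + 0.003795 = 0.099071
Σp_1ᵢ² = 0.0120² + 0.0120² + 0.1084² + 0.0723² + 0.2892² + 0.5060² = 0.000144 + 0.000144 + 0.011751 + 0.005227 + 0.083637 + 0.256036 = 0.356939
Σp_2ᵢ² = 0.2481² + 0.2857² + 0.0977² + 0.1203² + 0.2406² + 0.0075² = 0.061554 + 0.081624 + 0.009545 + 0.014472 + 0.057888 + 0.000056 = 0.225139
O = 0.099071 / √(0.356939 × 0.225139) = 0.099071 / 0.2834800 = 0.3495

0.35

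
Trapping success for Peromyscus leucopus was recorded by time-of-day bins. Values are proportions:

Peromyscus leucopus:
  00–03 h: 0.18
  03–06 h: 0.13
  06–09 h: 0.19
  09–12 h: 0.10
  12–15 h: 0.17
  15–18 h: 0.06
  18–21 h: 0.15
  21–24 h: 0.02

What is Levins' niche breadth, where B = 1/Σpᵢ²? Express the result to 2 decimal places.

Σpᵢ² = 0.18² + 0.13² + 0.19² + 0.10² + 0.17² + 0.06² + 0.15² + 0.02² = 0.0324 + 0.0169 + 0.0361 + 0.0100 + 0.0289 + 0.0036 + 0.0225 + 0.0004 = 0.1508
B = 1 / 0.1508 = 6.6313

6.63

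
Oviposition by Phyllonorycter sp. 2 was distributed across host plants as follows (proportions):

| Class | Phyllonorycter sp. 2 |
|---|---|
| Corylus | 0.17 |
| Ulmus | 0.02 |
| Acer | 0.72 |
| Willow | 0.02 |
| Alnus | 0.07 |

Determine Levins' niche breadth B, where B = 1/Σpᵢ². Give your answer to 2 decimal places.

1.81

Σpᵢ² = 0.17² + 0.02² + 0.72² + 0.02² + 0.07² = 0.0289 + 0.0004 + 0.5184 + 0.0004 + 0.0049 = 0.5530
B = 1 / 0.5530 = 1.8083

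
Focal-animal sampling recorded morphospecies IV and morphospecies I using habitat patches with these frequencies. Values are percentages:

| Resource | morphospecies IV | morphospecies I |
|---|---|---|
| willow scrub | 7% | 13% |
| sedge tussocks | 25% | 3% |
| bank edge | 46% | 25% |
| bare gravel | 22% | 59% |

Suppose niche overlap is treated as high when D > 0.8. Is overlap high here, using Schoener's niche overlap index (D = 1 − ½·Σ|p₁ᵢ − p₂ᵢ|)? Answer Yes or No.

No

Convert percentages to proportions (divide by 100).
Σ|p₁ᵢ − p₂ᵢ| = 0.06 + 0.22 + 0.21 + 0.37 = 0.86
D = 1 − ½ × 0.86 = 1 − 0.430 = 0.5700
D = 0.5700 < 0.8 → No.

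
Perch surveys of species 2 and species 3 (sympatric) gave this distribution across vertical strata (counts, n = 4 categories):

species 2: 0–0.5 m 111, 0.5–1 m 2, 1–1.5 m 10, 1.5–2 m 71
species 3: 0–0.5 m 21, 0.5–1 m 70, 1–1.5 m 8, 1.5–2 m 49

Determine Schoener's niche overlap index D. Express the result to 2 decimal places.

0.53

Proportions for species 2 (n=194): 111/194=0.5722, 2/194=0.0103, 10/194=0.0515, 71/194=0.3660
Proportions for species 3 (n=148): 21/148=0.1419, 70/148=0.4730, 8/148=0.0541, 49/148=0.3311
Σ|p₁ᵢ − p₂ᵢ| = 0.4303 + 0.4627 + 0.0026 + 0.0349 = 0.9305
D = 1 − ½ × 0.9305 = 1 − 0.46525 = 0.53475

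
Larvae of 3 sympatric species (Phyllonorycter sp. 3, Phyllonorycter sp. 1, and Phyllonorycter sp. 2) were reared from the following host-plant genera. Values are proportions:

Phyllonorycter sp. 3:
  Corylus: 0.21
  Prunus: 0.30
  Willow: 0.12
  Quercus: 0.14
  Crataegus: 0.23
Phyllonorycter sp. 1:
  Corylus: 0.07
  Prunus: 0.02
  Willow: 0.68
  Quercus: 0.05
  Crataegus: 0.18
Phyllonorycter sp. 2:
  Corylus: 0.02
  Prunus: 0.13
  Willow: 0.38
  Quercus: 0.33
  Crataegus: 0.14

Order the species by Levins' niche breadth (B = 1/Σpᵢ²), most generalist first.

Σp_3ᵢ² = 0.21² + 0.30² + 0.12² + 0.14² + 0.23² = 0.0441 + 0.0900 + 0.0144 + 0.0196 + 0.0529 = 0.2210
B_3 = 1 / 0.2210 = 4.5249
Σp_1ᵢ² = 0.07² + 0.02² + 0.68² + 0.05² + 0.18² = 0.0049 + 0.0004 + 0.4624 + 0.0025 + 0.0324 = 0.5026
B_1 = 1 / 0.5026 = 1.9897
Σp_2ᵢ² = 0.02² + 0.13² + 0.38² + 0.33² + 0.14² = 0.0004 + 0.0169 + 0.1444 + 0.1089 + 0.0196 = 0.2902
B_2 = 1 / 0.2902 = 3.4459
Ranking by B (broadest → narrowest): Phyllonorycter sp. 3 (4.52) > Phyllonorycter sp. 2 (3.45) > Phyllonorycter sp. 1 (1.99)

Phyllonorycter sp. 3 > Phyllonorycter sp. 2 > Phyllonorycter sp. 1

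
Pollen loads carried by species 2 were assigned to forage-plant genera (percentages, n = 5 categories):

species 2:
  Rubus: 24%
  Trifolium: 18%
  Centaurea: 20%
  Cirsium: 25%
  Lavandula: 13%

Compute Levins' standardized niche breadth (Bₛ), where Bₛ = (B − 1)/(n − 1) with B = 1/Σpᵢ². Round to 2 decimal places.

Convert percentages to proportions (divide by 100).
Σpᵢ² = 0.24² + 0.18² + 0.20² + 0.25² + 0.13² = 0.0576 + 0.0324 + 0.0400 + 0.0625 + 0.0169 = 0.2094
B = 1 / 0.2094 = 4.7755
Bₛ = (B − 1)/(n − 1) = (4.7755 − 1)/(5 − 1) = 3.7755/4 = 0.9439

0.94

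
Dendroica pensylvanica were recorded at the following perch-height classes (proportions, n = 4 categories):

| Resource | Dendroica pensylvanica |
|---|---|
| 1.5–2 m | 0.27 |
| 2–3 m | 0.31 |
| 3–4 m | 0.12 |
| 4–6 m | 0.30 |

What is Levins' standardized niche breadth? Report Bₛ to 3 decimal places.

0.886

Σpᵢ² = 0.27² + 0.31² + 0.12² + 0.30² = 0.0729 + 0.0961 + 0.0144 + 0.0900 = 0.2734
B = 1 / 0.2734 = 3.65764
Bₛ = (B − 1)/(n − 1) = (3.65764 − 1)/(4 − 1) = 2.65764/3 = 0.88588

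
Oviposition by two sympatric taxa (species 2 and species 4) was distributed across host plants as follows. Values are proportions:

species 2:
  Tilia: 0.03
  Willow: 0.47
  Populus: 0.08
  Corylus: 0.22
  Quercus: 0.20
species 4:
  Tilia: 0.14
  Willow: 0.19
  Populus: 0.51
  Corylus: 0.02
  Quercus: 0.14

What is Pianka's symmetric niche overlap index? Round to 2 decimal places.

0.51

Σ p₁ᵢp₂ᵢ = 0.0042 + 0.0893 + 0.0408 + 0.0044 + 0.0280 = 0.1667
Σp_1ᵢ² = 0.03² + 0.47² + 0.08² + 0.22² + 0.20² = 0.0009 + 0.2209 + 0.0064 + 0.0484 + 0.0400 = 0.3166
Σp_2ᵢ² = 0.14² + 0.19² + 0.51² + 0.02² + 0.14² = 0.0196 + 0.0361 + 0.2601 + 0.0004 + 0.0196 = 0.3358
O = 0.1667 / √(0.3166 × 0.3358) = 0.1667 / 0.32606 = 0.5113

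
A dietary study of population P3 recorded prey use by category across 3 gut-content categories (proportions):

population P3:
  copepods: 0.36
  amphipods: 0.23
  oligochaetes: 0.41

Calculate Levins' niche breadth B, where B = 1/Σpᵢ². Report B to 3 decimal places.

2.852

Σpᵢ² = 0.36² + 0.23² + 0.41² = 0.1296 + 0.0529 + 0.1681 = 0.3506
B = 1 / 0.3506 = 2.85225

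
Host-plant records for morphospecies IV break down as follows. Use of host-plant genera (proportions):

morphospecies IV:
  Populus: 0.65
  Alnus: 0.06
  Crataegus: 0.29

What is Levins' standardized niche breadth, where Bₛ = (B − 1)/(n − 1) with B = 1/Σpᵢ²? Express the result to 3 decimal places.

0.480

Σpᵢ² = 0.65² + 0.06² + 0.29² = 0.4225 + 0.0036 + 0.0841 = 0.5102
B = 1 / 0.5102 = 1.96002
Bₛ = (B − 1)/(n − 1) = (1.96002 − 1)/(3 − 1) = 0.96002/2 = 0.48001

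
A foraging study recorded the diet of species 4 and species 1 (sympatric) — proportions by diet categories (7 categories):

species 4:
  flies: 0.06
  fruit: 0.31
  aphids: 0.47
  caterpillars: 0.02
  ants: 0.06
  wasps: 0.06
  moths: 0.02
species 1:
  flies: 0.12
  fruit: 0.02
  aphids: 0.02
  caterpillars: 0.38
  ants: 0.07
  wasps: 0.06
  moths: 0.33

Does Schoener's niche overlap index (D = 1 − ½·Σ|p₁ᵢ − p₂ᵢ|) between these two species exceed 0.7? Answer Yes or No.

Σ|p₁ᵢ − p₂ᵢ| = 0.06 + 0.29 + 0.45 + 0.36 + 0.01 + 0.00 + 0.31 = 1.48
D = 1 − ½ × 1.48 = 1 − 0.740 = 0.2600
D = 0.2600 < 0.7 → No.

No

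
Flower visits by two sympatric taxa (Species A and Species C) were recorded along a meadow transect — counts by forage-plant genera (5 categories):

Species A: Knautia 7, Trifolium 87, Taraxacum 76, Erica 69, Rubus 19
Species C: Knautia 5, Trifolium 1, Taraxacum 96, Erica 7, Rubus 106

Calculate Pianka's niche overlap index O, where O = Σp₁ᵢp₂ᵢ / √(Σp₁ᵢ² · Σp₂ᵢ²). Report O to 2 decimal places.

0.51

Proportions for Species A (n=258): 7/258=0.0271, 87/258=0.3372, 76/258=0.2946, 69/258=0.2674, 19/258=0.0736
Proportions for Species C (n=215): 5/215=0.0233, 1/215=0.0047, 96/215=0.4465, 7/215=0.0326, 106/215=0.4930
Σ p₁ᵢp₂ᵢ = 0.000631 + 0.001585 + 0.131539 + 0.008717 + 0.036285 = 0.178757
Σp_1ᵢ² = 0.0271² + 0.3372² + 0.2946² + 0.2674² + 0.0736² = 0.000734 + 0.113704 + 0.086789 + 0.071503 + 0.005417 = 0.278147
Σp_2ᵢ² = 0.0233² + 0.0047² + 0.4465² + 0.0326² + 0.4930² = 0.000543 + 0.000022 + 0.199362 + 0.001063 + 0.243049 = 0.444039
O = 0.178757 / √(0.278147 × 0.444039) = 0.178757 / 0.3514372 = 0.5086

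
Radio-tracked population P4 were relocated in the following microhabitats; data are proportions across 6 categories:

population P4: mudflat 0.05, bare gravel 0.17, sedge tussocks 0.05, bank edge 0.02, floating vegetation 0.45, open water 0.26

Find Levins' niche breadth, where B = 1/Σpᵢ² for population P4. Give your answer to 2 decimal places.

Σpᵢ² = 0.05² + 0.17² + 0.05² + 0.02² + 0.45² + 0.26² = 0.0025 + 0.0289 + 0.0025 + 0.0004 + 0.2025 + 0.0676 = 0.3044
B = 1 / 0.3044 = 3.2852

3.29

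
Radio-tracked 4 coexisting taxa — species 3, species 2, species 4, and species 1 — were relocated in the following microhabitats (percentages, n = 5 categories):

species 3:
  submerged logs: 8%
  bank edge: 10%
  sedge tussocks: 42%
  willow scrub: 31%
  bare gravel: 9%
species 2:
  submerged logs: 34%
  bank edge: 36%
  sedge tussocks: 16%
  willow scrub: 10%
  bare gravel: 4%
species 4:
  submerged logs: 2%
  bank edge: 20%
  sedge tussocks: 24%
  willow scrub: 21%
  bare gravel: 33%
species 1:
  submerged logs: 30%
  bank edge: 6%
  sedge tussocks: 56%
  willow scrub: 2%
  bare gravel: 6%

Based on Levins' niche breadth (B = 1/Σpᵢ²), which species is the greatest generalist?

Convert percentages to proportions (divide by 100).
Σp_3ᵢ² = 0.08² + 0.10² + 0.42² + 0.31² + 0.09² = 0.0064 + 0.0100 + 0.1764 + 0.0961 + 0.0081 = 0.2970
B_3 = 1 / 0.2970 = 3.3670
Σp_2ᵢ² = 0.34² + 0.36² + 0.16² + 0.10² + 0.04² = 0.1156 + 0.1296 + 0.0256 + 0.0100 + 0.0016 = 0.2824
B_2 = 1 / 0.2824 = 3.5411
Σp_4ᵢ² = 0.02² + 0.20² + 0.24² + 0.21² + 0.33² = 0.0004 + 0.0400 + 0.0576 + 0.0441 + 0.1089 = 0.2510
B_4 = 1 / 0.2510 = 3.9841
Σp_1ᵢ² = 0.30² + 0.06² + 0.56² + 0.02² + 0.06² = 0.0900 + 0.0036 + 0.3136 + 0.0004 + 0.0036 = 0.4112
B_1 = 1 / 0.4112 = 2.4319
Highest B → broadest niche (most generalist): species 4 (B = 3.98).

species 4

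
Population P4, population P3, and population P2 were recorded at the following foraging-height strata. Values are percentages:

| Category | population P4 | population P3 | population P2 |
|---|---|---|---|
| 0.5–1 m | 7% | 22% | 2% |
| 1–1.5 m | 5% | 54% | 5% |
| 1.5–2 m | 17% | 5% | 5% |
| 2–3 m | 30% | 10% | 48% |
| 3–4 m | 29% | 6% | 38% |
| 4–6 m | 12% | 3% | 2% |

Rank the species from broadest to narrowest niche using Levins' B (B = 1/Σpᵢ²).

Convert percentages to proportions (divide by 100).
Σp_P4ᵢ² = 0.07² + 0.05² + 0.17² + 0.30² + 0.29² + 0.12² = 0.0049 + 0.0025 + 0.0289 + 0.0900 + 0.0841 + 0.0144 = 0.2248
B_P4 = 1 / 0.2248 = 4.4484
Σp_P3ᵢ² = 0.22² + 0.54² + 0.05² + 0.10² + 0.06² + 0.03² = 0.0484 + 0.2916 + 0.0025 + 0.0100 + 0.0036 + 0.0009 = 0.3570
B_P3 = 1 / 0.3570 = 2.8011
Σp_P2ᵢ² = 0.02² + 0.05² + 0.05² + 0.48² + 0.38² + 0.02² = 0.0004 + 0.0025 + 0.0025 + 0.2304 + 0.1444 + 0.0004 = 0.3806
B_P2 = 1 / 0.3806 = 2.6274
Ranking by B (broadest → narrowest): population P4 (4.45) > population P3 (2.80) > population P2 (2.63)

population P4 > population P3 > population P2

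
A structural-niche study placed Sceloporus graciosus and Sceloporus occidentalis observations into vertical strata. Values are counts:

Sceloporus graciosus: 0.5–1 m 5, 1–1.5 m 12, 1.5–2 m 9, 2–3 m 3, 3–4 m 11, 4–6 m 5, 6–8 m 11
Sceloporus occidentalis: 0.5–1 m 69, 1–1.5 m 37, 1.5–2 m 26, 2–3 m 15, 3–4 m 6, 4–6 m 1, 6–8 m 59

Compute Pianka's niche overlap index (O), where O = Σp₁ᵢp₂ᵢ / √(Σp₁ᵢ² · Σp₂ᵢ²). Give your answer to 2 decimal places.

Proportions for Sceloporus graciosus (n=56): 5/56=0.0893, 12/56=0.2143, 9/56=0.1607, 3/56=0.0536, 11/56=0.1964, 5/56=0.0893, 11/56=0.1964
Proportions for Sceloporus occidentalis (n=213): 69/213=0.3239, 37/213=0.1737, 26/213=0.1221, 15/213=0.0704, 6/213=0.0282, 1/213=0.0047, 59/213=0.2770
Σ p₁ᵢp₂ᵢ = 0.028924 + 0.037224 + 0.019621 + 0.003773 + 0.005538 + 0.000420 + 0.054403 = 0.149903
Σp_1ᵢ² = 0.0893² + 0.2143² + 0.1607² + 0.0536² + 0.1964² + 0.0893² + 0.1964² = 0.007974 + 0.045924 + 0.025824 + 0.002873 + 0.038573 + 0.007974 + 0.038573 = 0.167715
Σp_2ᵢ² = 0.3239² + 0.1737² + 0.1221² + 0.0704² + 0.0282² + 0.0047² + 0.2770² = 0.104911 + 0.030172 + 0.014908 + 0.004956 + 0.000795 + 0.000022 + 0.076729 = 0.232493
O = 0.149903 / √(0.167715 × 0.232493) = 0.149903 / 0.1974653 = 0.7591

0.76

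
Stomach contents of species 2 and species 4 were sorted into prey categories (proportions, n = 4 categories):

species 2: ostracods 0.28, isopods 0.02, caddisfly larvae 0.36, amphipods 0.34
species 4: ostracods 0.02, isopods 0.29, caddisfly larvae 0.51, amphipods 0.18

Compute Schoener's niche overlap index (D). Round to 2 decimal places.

Σ|p₁ᵢ − p₂ᵢ| = 0.26 + 0.27 + 0.15 + 0.16 = 0.84
D = 1 − ½ × 0.84 = 1 − 0.420 = 0.5800

0.58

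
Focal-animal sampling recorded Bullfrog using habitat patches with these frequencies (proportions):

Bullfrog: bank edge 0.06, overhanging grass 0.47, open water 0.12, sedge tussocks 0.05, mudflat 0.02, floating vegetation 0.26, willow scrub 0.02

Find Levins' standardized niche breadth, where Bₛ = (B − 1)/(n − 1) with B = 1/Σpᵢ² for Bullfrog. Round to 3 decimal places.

Σpᵢ² = 0.06² + 0.47² + 0.12² + 0.05² + 0.02² + 0.26² + 0.02² = 0.0036 + 0.2209 + 0.0144 + 0.0025 + 0.0004 + 0.0676 + 0.0004 = 0.3098
B = 1 / 0.3098 = 3.22789
Bₛ = (B − 1)/(n − 1) = (3.22789 − 1)/(7 − 1) = 2.22789/6 = 0.37132

0.371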